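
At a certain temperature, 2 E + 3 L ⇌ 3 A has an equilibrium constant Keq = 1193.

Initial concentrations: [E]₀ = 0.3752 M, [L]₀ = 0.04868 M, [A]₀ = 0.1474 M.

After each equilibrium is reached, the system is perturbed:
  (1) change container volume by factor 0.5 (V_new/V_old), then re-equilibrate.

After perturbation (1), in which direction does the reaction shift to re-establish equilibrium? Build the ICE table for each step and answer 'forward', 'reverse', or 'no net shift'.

Direction: forward

Q₀ = 197.2 vs Keq = 1193 ⇒ Q<K, forward
Step 1:
                  E         L         A
  init       0.3752   0.04868    0.1474
  Δ        -0.01202  -0.01804   0.01804
  eq         0.3632   0.03064    0.1654
  solve Keq expr → x = 0.006012; check Q = 1193
Then change container volume by factor 0.5 (V_new/V_old).
Step 2:
                  E         L         A
  init       0.7264   0.06129    0.3309
  Δ        -0.01324  -0.01986   0.01986
  eq         0.7131   0.04143    0.3507
  solve Keq expr → x = 0.006619; check Q = 1193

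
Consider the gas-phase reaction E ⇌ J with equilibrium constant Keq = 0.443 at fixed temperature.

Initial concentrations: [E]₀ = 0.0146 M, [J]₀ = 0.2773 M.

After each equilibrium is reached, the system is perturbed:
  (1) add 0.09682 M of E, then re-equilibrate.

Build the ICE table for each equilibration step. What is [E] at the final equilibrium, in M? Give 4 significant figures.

[E]_eq = 0.2694 M

Q₀ = 18.99 vs Keq = 0.443 ⇒ Q>K, reverse
Step 1:
                  E         J
  init       0.0146    0.2773
  Δ          0.1877   -0.1877
  eq         0.2023   0.08961
  solve Keq expr → x = -0.1877; check Q = 0.443
Then add 0.09682 M of E.
Step 2:
                  E         J
  init       0.2991   0.08961
  Δ        -0.02972   0.02972
  eq         0.2694    0.1193
  solve Keq expr → x = 0.02972; check Q = 0.443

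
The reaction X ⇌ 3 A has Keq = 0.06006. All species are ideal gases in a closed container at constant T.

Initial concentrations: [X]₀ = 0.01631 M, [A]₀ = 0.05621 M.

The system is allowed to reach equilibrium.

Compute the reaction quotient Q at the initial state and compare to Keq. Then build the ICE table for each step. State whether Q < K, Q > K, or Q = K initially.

Q₀ = 0.01089; Q < K (proceeds forward)

Q₀ = 0.01089 vs Keq = 0.06006 ⇒ Q<K, forward
Step 1:
                  X         A
  init      0.01631   0.05621
  Δ       -0.007856   0.02357
  eq       0.008454   0.07978
  solve Keq expr → x = 0.007856; check Q = 0.06006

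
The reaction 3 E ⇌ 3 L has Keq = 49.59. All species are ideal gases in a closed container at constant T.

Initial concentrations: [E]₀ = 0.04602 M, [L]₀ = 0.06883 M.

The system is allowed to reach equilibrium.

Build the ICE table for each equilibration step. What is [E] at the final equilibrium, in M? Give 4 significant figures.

Q₀ = 3.346 vs Keq = 49.59 ⇒ Q<K, forward
Step 1:
                  E         L
  init      0.04602   0.06883
  Δ        -0.02145   0.02145
  eq        0.02457   0.09028
  solve Keq expr → x = 0.007149; check Q = 49.59

[E]_eq = 0.02457 M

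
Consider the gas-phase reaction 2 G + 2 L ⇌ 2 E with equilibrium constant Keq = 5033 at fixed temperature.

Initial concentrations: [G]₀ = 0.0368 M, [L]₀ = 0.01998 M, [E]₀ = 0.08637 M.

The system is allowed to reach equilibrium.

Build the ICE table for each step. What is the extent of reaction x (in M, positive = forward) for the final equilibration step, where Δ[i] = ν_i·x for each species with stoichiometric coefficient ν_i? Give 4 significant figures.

x = -0.003126 M

Q₀ = 1.3799e+04 vs Keq = 5033 ⇒ Q>K, reverse
Step 1:
                  G         L         E
  Initial    0.0368   0.01998   0.08637
  Change   0.006252  0.006252 -0.006252
  Equil     0.04305   0.02623   0.08012
  solve Keq expr → x = -0.003126; check Q = 5033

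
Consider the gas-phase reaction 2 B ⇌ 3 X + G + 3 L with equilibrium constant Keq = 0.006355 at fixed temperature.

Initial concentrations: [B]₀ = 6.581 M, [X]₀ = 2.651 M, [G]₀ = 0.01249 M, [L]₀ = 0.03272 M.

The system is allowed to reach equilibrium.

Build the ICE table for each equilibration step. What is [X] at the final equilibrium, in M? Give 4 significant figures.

[X]_eq = 3.025 M

Q₀ = 1.8821e-07 vs Keq = 0.006355 ⇒ Q<K, forward
Step 1:
                   B          X          G          L
  init         6.581      2.651    0.01249    0.03272
  Δ          -0.2492     0.3738     0.1246     0.3738
  eq           6.332      3.025     0.1371     0.4065
  solve Keq expr → x = 0.1246; check Q = 0.006355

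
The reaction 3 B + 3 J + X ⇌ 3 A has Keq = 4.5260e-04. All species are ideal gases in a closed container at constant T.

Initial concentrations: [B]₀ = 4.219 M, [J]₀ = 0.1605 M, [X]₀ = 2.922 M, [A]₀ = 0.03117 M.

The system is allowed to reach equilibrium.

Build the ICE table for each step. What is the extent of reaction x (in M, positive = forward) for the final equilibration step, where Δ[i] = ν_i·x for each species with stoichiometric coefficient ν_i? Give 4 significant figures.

x = 0.009721 M

Q₀ = 3.3379e-05 vs Keq = 4.5260e-04 ⇒ Q<K, forward
Step 1:
                    B           J           X           A
  Initial       4.219      0.1605       2.922     0.03117
  Change     -0.02916    -0.02916   -0.009721     0.02916
  Equil          4.19      0.1313       2.912     0.06033
  solve Keq expr → x = 0.009721; check Q = 4.5260e-04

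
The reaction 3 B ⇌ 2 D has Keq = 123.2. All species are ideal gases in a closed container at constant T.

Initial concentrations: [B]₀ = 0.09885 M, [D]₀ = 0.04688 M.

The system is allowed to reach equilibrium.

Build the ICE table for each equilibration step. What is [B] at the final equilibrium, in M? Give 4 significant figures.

Q₀ = 2.275 vs Keq = 123.2 ⇒ Q<K, forward
Step 1:
                    B           D
  init        0.09885     0.04688
  Δ          -0.05952     0.03968
  eq          0.03933     0.08656
  solve Keq expr → x = 0.01984; check Q = 123.2

[B]_eq = 0.03933 M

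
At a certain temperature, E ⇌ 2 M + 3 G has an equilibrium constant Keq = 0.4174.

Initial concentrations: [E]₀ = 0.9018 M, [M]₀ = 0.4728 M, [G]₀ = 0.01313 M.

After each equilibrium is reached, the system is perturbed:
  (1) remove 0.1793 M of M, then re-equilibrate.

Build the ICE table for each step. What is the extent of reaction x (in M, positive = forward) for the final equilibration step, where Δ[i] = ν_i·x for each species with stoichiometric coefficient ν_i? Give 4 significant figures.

x = 0.02252 M

Q₀ = 5.6110e-07 vs Keq = 0.4174 ⇒ Q<K, forward
Step 1:
                  E         M         G
  init       0.9018    0.4728   0.01313
  Δ          -0.226    0.4519    0.6779
  eq         0.6758    0.9247     0.691
  solve Keq expr → x = 0.226; check Q = 0.4174
Then remove 0.1793 M of M.
Step 2:
                  E         M         G
  init       0.6758    0.7454     0.691
  Δ        -0.02252   0.04504   0.06756
  eq         0.6533    0.7904    0.7585
  solve Keq expr → x = 0.02252; check Q = 0.4174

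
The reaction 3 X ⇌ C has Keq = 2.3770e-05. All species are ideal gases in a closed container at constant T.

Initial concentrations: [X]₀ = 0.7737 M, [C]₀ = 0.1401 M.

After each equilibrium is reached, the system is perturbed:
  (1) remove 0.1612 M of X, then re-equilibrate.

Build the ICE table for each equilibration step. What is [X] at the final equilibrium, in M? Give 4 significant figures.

[X]_eq = 1.033 M

Q₀ = 0.3025 vs Keq = 2.3770e-05 ⇒ Q>K, reverse
Step 1:
                  X         C
  I          0.7737    0.1401
  C          0.4202   -0.1401
  E           1.194 4.0449e-05
  solve Keq expr → x = -0.1401; check Q = 2.3770e-05
Then remove 0.1612 M of X.
Step 2:
                  X         C
  I           1.033 4.0449e-05
  C       4.2806e-05 -1.4269e-05
  E           1.033 2.6181e-05
  solve Keq expr → x = -1.4269e-05; check Q = 2.3770e-05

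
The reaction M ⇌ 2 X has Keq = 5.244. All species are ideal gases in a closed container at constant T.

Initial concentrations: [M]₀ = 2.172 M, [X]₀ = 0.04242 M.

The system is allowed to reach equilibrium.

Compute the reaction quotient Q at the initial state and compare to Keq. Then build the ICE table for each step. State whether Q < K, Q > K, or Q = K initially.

Q₀ = 8.2848e-04; Q < K (proceeds forward)

Q₀ = 8.2848e-04 vs Keq = 5.244 ⇒ Q<K, forward
Step 1:
                    M           X
  init          2.172     0.04242
  Δ            -1.141       2.282
  eq            1.031       2.325
  solve Keq expr → x = 1.141; check Q = 5.244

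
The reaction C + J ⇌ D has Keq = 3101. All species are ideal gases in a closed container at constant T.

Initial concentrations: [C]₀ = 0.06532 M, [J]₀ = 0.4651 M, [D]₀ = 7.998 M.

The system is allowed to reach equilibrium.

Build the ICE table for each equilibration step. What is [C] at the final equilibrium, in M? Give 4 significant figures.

[C]_eq = 0.006397 M

Q₀ = 263.3 vs Keq = 3101 ⇒ Q<K, forward
Step 1:
                    C           J           D
  I           0.06532      0.4651       7.998
  C          -0.05892    -0.05892     0.05892
  E          0.006397      0.4062       8.057
  solve Keq expr → x = 0.05892; check Q = 3101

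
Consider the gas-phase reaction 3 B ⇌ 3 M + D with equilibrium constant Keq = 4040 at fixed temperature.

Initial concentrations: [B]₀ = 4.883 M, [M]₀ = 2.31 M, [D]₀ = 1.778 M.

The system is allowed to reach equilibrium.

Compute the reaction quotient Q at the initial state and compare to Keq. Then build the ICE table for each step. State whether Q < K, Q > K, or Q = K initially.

Q₀ = 0.1882; Q < K (proceeds forward)

Q₀ = 0.1882 vs Keq = 4040 ⇒ Q<K, forward
Step 1:
                    B           M           D
  Initial       4.883        2.31       1.778
  Change       -4.274       4.274       1.425
  Equil        0.6093       6.584       3.203
  solve Keq expr → x = 1.425; check Q = 4040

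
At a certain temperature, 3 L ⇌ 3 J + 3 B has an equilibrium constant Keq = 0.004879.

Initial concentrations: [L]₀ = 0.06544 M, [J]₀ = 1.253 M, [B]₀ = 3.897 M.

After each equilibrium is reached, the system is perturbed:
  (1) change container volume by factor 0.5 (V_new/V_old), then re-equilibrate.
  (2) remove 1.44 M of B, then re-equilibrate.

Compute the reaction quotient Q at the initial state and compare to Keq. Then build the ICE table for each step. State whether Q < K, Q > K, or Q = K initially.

Q₀ = 4.1545e+05; Q > K (proceeds reverse)

Q₀ = 4.1545e+05 vs Keq = 0.004879 ⇒ Q>K, reverse
Step 1:
                    L           J           B
  init        0.06544       1.253       3.897
  Δ             1.176      -1.176      -1.176
  eq            1.241     0.07735       2.721
  solve Keq expr → x = -0.3919; check Q = 0.004879
Then change container volume by factor 0.5 (V_new/V_old).
Step 2:
                    L           J           B
  init          2.482      0.1547       5.443
  Δ           0.07395    -0.07395    -0.07395
  eq            2.556     0.08075       5.369
  solve Keq expr → x = -0.02465; check Q = 0.004879
Then remove 1.44 M of B.
Step 3:
                    L           J           B
  init          2.556     0.08075       3.929
  Δ          -0.02764     0.02764     0.02764
  eq            2.528      0.1084       3.956
  solve Keq expr → x = 0.009214; check Q = 0.004879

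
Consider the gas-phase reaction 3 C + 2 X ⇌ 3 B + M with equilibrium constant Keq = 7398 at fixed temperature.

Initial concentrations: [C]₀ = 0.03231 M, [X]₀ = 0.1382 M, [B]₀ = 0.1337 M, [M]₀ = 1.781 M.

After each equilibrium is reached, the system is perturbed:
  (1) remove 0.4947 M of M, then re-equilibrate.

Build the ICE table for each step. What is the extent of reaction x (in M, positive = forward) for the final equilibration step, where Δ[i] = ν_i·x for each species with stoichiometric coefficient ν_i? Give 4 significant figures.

Q₀ = 6607 vs Keq = 7398 ⇒ Q<K, forward
Step 1:
                   C          X          B          M
  Initial    0.03231     0.1382     0.1337      1.781
  Change  -8.9428e-04 -5.9619e-04 8.9428e-04 2.9809e-04
  Equil      0.03142     0.1376     0.1346      1.781
  solve Keq expr → x = 2.9809e-04; check Q = 7398
Then remove 0.4947 M of M.
Step 2:
                   C          X          B          M
  Initial    0.03142     0.1376     0.1346      1.287
  Change   -0.002473  -0.001649   0.002473 8.2434e-04
  Equil      0.02894      0.136     0.1371      1.287
  solve Keq expr → x = 8.2434e-04; check Q = 7398

x = 8.2434e-04 M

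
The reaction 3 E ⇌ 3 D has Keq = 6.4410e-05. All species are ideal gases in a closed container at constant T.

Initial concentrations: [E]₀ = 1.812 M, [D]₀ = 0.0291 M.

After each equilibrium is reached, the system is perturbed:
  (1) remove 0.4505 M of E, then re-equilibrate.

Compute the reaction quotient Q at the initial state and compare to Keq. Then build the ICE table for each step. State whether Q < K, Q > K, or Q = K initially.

Q₀ = 4.1419e-06; Q < K (proceeds forward)

Q₀ = 4.1419e-06 vs Keq = 6.4410e-05 ⇒ Q<K, forward
Step 1:
                   E          D
  Initial      1.812     0.0291
  Change    -0.04186    0.04186
  Equil         1.77    0.07096
  solve Keq expr → x = 0.01395; check Q = 6.4410e-05
Then remove 0.4505 M of E.
Step 2:
                   E          D
  Initial       1.32    0.07096
  Change     0.01736   -0.01736
  Equil        1.337    0.05359
  solve Keq expr → x = -0.005787; check Q = 6.4410e-05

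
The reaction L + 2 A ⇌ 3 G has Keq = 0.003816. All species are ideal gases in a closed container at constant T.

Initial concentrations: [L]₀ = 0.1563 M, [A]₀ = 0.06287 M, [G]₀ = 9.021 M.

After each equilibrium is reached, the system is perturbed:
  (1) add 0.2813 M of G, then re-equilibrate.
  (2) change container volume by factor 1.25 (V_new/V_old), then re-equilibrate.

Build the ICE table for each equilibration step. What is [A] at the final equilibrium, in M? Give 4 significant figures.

[A]_eq = 4.624 M

Q₀ = 1.1883e+06 vs Keq = 0.003816 ⇒ Q>K, reverse
Step 1:
                   L          A          G
  init        0.1563    0.06287      9.021
  Δ            2.772      5.544     -8.315
  eq           2.928      5.607     0.7055
  solve Keq expr → x = -2.772; check Q = 0.003816
Then add 0.2813 M of G.
Step 2:
                   L          A          G
  init         2.928      5.607     0.9868
  Δ           0.0866     0.1732    -0.2598
  eq           3.015       5.78      0.727
  solve Keq expr → x = -0.0866; check Q = 0.003816
Then change container volume by factor 1.25 (V_new/V_old).
Step 3:
                   L          A          G
  init         2.412      4.624     0.5816
  Δ                0          0          0
  eq           2.412      4.624     0.5816
  solve Keq expr → x = 0; check Q = 0.003816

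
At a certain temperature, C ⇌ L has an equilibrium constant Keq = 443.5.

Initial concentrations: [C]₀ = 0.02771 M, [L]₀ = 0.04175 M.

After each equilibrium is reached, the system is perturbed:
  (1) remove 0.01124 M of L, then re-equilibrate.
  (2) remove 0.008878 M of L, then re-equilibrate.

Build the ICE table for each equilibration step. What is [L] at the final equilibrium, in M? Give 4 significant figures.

Q₀ = 1.507 vs Keq = 443.5 ⇒ Q<K, forward
Step 1:
                   C          L
  Initial    0.02771    0.04175
  Change    -0.02755    0.02755
  Equil   1.5627e-04     0.0693
  solve Keq expr → x = 0.02755; check Q = 443.5
Then remove 0.01124 M of L.
Step 2:
                   C          L
  Initial 1.5627e-04    0.05806
  Change  -2.5287e-05 2.5287e-05
  Equil   1.3098e-04    0.05809
  solve Keq expr → x = 2.5287e-05; check Q = 443.5
Then remove 0.008878 M of L.
Step 3:
                   C          L
  Initial 1.3098e-04    0.04921
  Change  -1.9973e-05 1.9973e-05
  Equil   1.1101e-04    0.04923
  solve Keq expr → x = 1.9973e-05; check Q = 443.5

[L]_eq = 0.04923 M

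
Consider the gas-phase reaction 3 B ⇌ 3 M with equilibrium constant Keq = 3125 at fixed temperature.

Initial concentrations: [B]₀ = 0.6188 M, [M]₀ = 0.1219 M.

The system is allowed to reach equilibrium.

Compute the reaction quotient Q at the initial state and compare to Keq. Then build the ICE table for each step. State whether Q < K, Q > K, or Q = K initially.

Q₀ = 0.007645; Q < K (proceeds forward)

Q₀ = 0.007645 vs Keq = 3125 ⇒ Q<K, forward
Step 1:
                    B           M
  I            0.6188      0.1219
  C           -0.5714      0.5714
  E           0.04742      0.6933
  solve Keq expr → x = 0.1905; check Q = 3125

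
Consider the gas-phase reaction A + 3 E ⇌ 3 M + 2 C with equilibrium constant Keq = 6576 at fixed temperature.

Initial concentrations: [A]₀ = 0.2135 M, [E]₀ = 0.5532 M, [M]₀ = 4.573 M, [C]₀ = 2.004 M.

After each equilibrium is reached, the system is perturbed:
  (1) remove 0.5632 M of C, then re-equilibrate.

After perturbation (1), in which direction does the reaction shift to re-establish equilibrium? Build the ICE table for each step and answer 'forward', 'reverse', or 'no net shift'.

Direction: forward

Q₀ = 1.0626e+04 vs Keq = 6576 ⇒ Q>K, reverse
Step 1:
                   A          E          M          C
  Initial     0.2135     0.5532      4.573      2.004
  Change     0.02006    0.06019   -0.06019   -0.04012
  Equil       0.2336     0.6134      4.513      1.964
  solve Keq expr → x = -0.02006; check Q = 6576
Then remove 0.5632 M of C.
Step 2:
                   A          E          M          C
  Initial     0.2336     0.6134      4.513      1.401
  Change    -0.02697   -0.08091    0.08091    0.05394
  Equil       0.2066     0.5325      4.594      1.455
  solve Keq expr → x = 0.02697; check Q = 6576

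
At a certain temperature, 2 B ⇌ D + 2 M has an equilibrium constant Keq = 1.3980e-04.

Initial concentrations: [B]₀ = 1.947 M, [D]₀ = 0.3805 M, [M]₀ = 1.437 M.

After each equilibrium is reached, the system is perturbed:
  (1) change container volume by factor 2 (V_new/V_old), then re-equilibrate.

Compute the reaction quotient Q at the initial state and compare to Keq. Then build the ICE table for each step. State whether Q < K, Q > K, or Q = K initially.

Q₀ = 0.2073; Q > K (proceeds reverse)

Q₀ = 0.2073 vs Keq = 1.3980e-04 ⇒ Q>K, reverse
Step 1:
                  B         D         M
  I           1.947    0.3805     1.437
  C          0.7566   -0.3783   -0.7566
  E           2.704  0.002207    0.6804
  solve Keq expr → x = -0.3783; check Q = 1.3980e-04
Then change container volume by factor 2 (V_new/V_old).
Step 2:
                  B         D         M
  I           1.352  0.001104    0.3402
  C       -0.002138  0.001069  0.002138
  E            1.35  0.002173    0.3423
  solve Keq expr → x = 0.001069; check Q = 1.3980e-04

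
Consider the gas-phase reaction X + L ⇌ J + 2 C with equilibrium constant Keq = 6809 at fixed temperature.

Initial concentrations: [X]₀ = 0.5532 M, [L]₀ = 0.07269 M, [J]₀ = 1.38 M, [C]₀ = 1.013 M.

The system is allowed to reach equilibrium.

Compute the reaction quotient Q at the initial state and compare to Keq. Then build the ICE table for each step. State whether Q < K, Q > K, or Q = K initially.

Q₀ = 35.22; Q < K (proceeds forward)

Q₀ = 35.22 vs Keq = 6809 ⇒ Q<K, forward
Step 1:
                  X         L         J         C
  Initial    0.5532   0.07269      1.38     1.013
  Change    -0.0721   -0.0721    0.0721    0.1442
  Equil      0.4811 5.9359e-04     1.452     1.157
  solve Keq expr → x = 0.0721; check Q = 6809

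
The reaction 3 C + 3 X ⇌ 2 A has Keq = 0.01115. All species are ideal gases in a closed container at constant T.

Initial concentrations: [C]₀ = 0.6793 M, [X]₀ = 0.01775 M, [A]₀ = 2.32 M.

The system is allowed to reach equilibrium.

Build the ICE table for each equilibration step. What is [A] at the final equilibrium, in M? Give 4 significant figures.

[A]_eq = 1.086 M

Q₀ = 3.0704e+06 vs Keq = 0.01115 ⇒ Q>K, reverse
Step 1:
                    C           X           A
  I            0.6793     0.01775        2.32
  C             1.851       1.851      -1.234
  E              2.53       1.869       1.086
  solve Keq expr → x = -0.617; check Q = 0.01115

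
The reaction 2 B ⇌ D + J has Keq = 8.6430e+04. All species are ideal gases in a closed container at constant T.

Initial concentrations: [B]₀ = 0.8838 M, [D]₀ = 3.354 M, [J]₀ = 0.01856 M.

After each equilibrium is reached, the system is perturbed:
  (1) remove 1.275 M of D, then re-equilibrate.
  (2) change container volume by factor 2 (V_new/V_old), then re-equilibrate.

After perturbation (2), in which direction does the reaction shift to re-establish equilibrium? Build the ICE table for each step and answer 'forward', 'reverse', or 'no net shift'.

Q₀ = 0.0797 vs Keq = 8.6430e+04 ⇒ Q<K, forward
Step 1:
                  B         D         J
  Initial    0.8838     3.354   0.01856
  Change    -0.8793    0.4397    0.4397
  Equil    0.004485     3.794    0.4582
  solve Keq expr → x = 0.4397; check Q = 8.6430e+04
Then remove 1.275 M of D.
Step 2:
                  B         D         J
  Initial  0.004485     2.519    0.4582
  Change  -8.2858e-04 4.1429e-04 4.1429e-04
  Equil    0.003656     2.519    0.4586
  solve Keq expr → x = 4.1429e-04; check Q = 8.6430e+04
Then change container volume by factor 2 (V_new/V_old).
Step 3:
                  B         D         J
  Initial  0.001828      1.26    0.2293
  Change          0         0         0
  Equil    0.001828      1.26    0.2293
  solve Keq expr → x = 0; check Q = 8.6430e+04

Direction: no net shift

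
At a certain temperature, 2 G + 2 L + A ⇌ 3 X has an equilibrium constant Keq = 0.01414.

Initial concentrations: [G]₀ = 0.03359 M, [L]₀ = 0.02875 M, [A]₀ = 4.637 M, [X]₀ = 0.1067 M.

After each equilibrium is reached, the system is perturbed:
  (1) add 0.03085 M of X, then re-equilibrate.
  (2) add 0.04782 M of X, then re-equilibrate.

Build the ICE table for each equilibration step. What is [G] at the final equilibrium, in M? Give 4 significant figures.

Q₀ = 280.9 vs Keq = 0.01414 ⇒ Q>K, reverse
Step 1:
                  G         L         A         X
  Initial   0.03359   0.02875     4.637    0.1067
  Change    0.06007   0.06007   0.03004  -0.09011
  Equil     0.09366   0.08882     4.667   0.01659
  solve Keq expr → x = -0.03004; check Q = 0.01414
Then add 0.03085 M of X.
Step 2:
                  G         L         A         X
  Initial   0.09366   0.08882     4.667   0.04744
  Change    0.01762   0.01762   0.00881  -0.02643
  Equil      0.1113    0.1064     4.676   0.02101
  solve Keq expr → x = -0.00881; check Q = 0.01414
Then add 0.04782 M of X.
Step 3:
                  G         L         A         X
  Initial    0.1113    0.1064     4.676   0.06883
  Change    0.02704   0.02704   0.01352  -0.04056
  Equil      0.1383    0.1335     4.689   0.02827
  solve Keq expr → x = -0.01352; check Q = 0.01414

[G]_eq = 0.1383 M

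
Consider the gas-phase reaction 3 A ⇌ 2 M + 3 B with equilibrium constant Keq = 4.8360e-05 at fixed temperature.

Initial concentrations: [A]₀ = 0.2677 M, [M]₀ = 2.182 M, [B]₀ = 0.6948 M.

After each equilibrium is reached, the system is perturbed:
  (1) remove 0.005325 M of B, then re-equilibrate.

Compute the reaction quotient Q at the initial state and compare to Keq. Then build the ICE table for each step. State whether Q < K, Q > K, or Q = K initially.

Q₀ = 83.24 vs Keq = 4.8360e-05 ⇒ Q>K, reverse
Step 1:
                  A         M         B
  Initial    0.2677     2.182    0.6948
  Change     0.6711   -0.4474   -0.6711
  Equil      0.9388     1.735   0.02369
  solve Keq expr → x = -0.2237; check Q = 4.8360e-05
Then remove 0.005325 M of B.
Step 2:
                  A         M         B
  Initial    0.9388     1.735   0.01837
  Change  -0.005164  0.003442  0.005164
  Equil      0.9336     1.738   0.02353
  solve Keq expr → x = 0.001721; check Q = 4.8360e-05

Q₀ = 83.24; Q > K (proceeds reverse)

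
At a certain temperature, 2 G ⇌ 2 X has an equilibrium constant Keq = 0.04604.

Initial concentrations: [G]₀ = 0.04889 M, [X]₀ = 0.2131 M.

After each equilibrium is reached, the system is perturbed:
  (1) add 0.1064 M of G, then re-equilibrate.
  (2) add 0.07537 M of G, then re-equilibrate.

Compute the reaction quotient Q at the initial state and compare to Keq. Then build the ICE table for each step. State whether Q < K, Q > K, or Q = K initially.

Q₀ = 19; Q > K (proceeds reverse)

Q₀ = 19 vs Keq = 0.04604 ⇒ Q>K, reverse
Step 1:
                    G           X
  I           0.04889      0.2131
  C            0.1668     -0.1668
  E            0.2157     0.04628
  solve Keq expr → x = -0.08341; check Q = 0.04604
Then add 0.1064 M of G.
Step 2:
                    G           X
  I            0.3221     0.04628
  C           -0.0188      0.0188
  E            0.3033     0.06508
  solve Keq expr → x = 0.009398; check Q = 0.04604
Then add 0.07537 M of G.
Step 3:
                    G           X
  I            0.3787     0.06508
  C          -0.01332     0.01332
  E            0.3654      0.0784
  solve Keq expr → x = 0.006658; check Q = 0.04604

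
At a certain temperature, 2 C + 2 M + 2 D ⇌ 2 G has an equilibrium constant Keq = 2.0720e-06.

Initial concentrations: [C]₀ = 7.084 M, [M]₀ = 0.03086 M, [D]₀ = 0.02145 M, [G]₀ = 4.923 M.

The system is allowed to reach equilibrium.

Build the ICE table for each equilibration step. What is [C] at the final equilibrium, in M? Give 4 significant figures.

Q₀ = 1.1022e+06 vs Keq = 2.0720e-06 ⇒ Q>K, reverse
Step 1:
                  C         M         D         G
  Initial     7.084   0.03086   0.02145     4.923
  Change      4.569     4.569     4.569    -4.569
  Equil       11.65       4.6      4.59    0.3542
  solve Keq expr → x = -2.284; check Q = 2.0720e-06

[C]_eq = 11.65 M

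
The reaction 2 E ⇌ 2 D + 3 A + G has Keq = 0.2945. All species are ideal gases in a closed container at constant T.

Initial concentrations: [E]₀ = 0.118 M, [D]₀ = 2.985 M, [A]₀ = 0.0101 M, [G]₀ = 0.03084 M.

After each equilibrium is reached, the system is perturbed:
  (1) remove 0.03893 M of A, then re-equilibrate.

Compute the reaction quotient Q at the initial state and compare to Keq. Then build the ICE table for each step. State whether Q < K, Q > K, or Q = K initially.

Q₀ = 2.0333e-05 vs Keq = 0.2945 ⇒ Q<K, forward
Step 1:
                  E         D         A         G
  I           0.118     2.985    0.0101   0.03084
  C        -0.06636   0.06636   0.09953   0.03318
  E         0.05164     3.051    0.1096   0.06402
  solve Keq expr → x = 0.03318; check Q = 0.2945
Then remove 0.03893 M of A.
Step 2:
                  E         D         A         G
  I         0.05164     3.051    0.0707   0.06402
  C        -0.01208   0.01208   0.01813  0.006042
  E         0.03956     3.063   0.08883   0.07006
  solve Keq expr → x = 0.006042; check Q = 0.2945

Q₀ = 2.0333e-05; Q < K (proceeds forward)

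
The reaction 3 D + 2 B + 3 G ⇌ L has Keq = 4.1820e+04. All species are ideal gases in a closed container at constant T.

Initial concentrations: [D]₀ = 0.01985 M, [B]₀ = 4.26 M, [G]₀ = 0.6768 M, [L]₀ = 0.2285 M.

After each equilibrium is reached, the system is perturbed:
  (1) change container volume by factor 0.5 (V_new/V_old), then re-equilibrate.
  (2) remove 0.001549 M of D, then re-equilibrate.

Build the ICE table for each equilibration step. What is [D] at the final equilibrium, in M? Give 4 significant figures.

Q₀ = 5193 vs Keq = 4.1820e+04 ⇒ Q<K, forward
Step 1:
                    D           B           G           L
  init        0.01985        4.26      0.6768      0.2285
  Δ         -0.009745   -0.006496   -0.009745    0.003248
  eq          0.01011       4.254      0.6671      0.2317
  solve Keq expr → x = 0.003248; check Q = 4.1820e+04
Then change container volume by factor 0.5 (V_new/V_old).
Step 2:
                    D           B           G           L
  init        0.02021       8.507       1.334      0.4635
  Δ          -0.01613    -0.01075    -0.01613    0.005377
  eq         0.004078       8.496       1.318      0.4689
  solve Keq expr → x = 0.005377; check Q = 4.1820e+04
Then remove 0.001549 M of D.
Step 3:
                    D           B           G           L
  init       0.002529       8.496       1.318      0.4689
  Δ          0.001542    0.001028    0.001542 -5.1414e-04
  eq         0.004072       8.497        1.32      0.4684
  solve Keq expr → x = -5.1414e-04; check Q = 4.1820e+04

[D]_eq = 0.004072 M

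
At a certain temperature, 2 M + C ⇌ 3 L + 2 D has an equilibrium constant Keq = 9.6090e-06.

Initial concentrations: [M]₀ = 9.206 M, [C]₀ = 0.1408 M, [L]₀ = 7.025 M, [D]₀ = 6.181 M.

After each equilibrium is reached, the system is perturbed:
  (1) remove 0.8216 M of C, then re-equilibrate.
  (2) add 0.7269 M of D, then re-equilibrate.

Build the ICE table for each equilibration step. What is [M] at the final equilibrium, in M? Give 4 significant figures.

Q₀ = 1110 vs Keq = 9.6090e-06 ⇒ Q>K, reverse
Step 1:
                  M         C         L         D
  Initial     9.206    0.1408     7.025     6.181
  Change      4.602     2.301    -6.903    -4.602
  Equil       13.81     2.442    0.1215     1.579
  solve Keq expr → x = -2.301; check Q = 9.6090e-06
Then remove 0.8216 M of C.
Step 2:
                  M         C         L         D
  Initial     13.81      1.62    0.1215     1.579
  Change   0.009948  0.004974  -0.01492 -0.009948
  Equil       13.82     1.625    0.1066     1.569
  solve Keq expr → x = -0.004974; check Q = 9.6090e-06
Then add 0.7269 M of D.
Step 3:
                  M         C         L         D
  Initial     13.82     1.625    0.1066     2.296
  Change    0.01555  0.007776  -0.02333  -0.01555
  Equil       13.83     1.633   0.08328      2.28
  solve Keq expr → x = -0.007776; check Q = 9.6090e-06

[M]_eq = 13.83 M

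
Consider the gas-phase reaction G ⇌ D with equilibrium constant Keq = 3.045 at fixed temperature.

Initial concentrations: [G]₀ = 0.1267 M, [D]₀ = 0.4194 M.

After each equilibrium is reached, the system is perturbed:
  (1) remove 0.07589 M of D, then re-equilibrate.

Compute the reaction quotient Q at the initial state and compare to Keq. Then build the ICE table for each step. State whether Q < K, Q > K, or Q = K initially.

Q₀ = 3.31 vs Keq = 3.045 ⇒ Q>K, reverse
Step 1:
                    G           D
  init         0.1267      0.4194
  Δ          0.008306   -0.008306
  eq            0.135      0.4111
  solve Keq expr → x = -0.008306; check Q = 3.045
Then remove 0.07589 M of D.
Step 2:
                    G           D
  init          0.135      0.3352
  Δ          -0.01876     0.01876
  eq           0.1162       0.354
  solve Keq expr → x = 0.01876; check Q = 3.045

Q₀ = 3.31; Q > K (proceeds reverse)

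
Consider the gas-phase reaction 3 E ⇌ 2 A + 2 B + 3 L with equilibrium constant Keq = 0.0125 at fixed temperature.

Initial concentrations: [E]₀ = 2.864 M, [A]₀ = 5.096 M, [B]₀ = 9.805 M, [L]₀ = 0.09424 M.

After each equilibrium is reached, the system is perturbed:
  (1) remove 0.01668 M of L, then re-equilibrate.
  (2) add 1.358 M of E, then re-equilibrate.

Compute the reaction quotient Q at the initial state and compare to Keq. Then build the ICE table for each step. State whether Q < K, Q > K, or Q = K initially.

Q₀ = 0.08895; Q > K (proceeds reverse)

Q₀ = 0.08895 vs Keq = 0.0125 ⇒ Q>K, reverse
Step 1:
                  E         A         B         L
  Initial     2.864     5.096     9.805   0.09424
  Change     0.0442  -0.02946  -0.02946   -0.0442
  Equil       2.908     5.067     9.776   0.05004
  solve Keq expr → x = -0.01473; check Q = 0.0125
Then remove 0.01668 M of L.
Step 2:
                  E         A         B         L
  Initial     2.908     5.067     9.776   0.03336
  Change   -0.01629   0.01086   0.01086   0.01629
  Equil       2.892     5.077     9.786   0.04966
  solve Keq expr → x = 0.005431; check Q = 0.0125
Then add 1.358 M of E.
Step 3:
                  E         A         B         L
  Initial      4.25     5.077     9.786   0.04966
  Change   -0.02271   0.01514   0.01514   0.02271
  Equil       4.227     5.093     9.802   0.07237
  solve Keq expr → x = 0.00757; check Q = 0.0125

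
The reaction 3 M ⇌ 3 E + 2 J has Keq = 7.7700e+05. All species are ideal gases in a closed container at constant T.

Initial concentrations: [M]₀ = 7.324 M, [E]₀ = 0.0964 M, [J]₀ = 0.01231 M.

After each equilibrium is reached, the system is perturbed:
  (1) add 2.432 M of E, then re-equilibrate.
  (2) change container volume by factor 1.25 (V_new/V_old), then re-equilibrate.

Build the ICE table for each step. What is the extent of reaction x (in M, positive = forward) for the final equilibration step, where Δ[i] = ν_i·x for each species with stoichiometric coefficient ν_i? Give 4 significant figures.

Q₀ = 3.4554e-10 vs Keq = 7.7700e+05 ⇒ Q<K, forward
Step 1:
                    M           E           J
  I             7.324      0.0964     0.01231
  C            -7.103       7.103       4.735
  E            0.2212       7.199       4.748
  solve Keq expr → x = 2.368; check Q = 7.7700e+05
Then add 2.432 M of E.
Step 2:
                    M           E           J
  I            0.2212       9.631       4.748
  C           0.07061    -0.07061    -0.04707
  E            0.2918       9.561         4.7
  solve Keq expr → x = -0.02354; check Q = 7.7700e+05
Then change container volume by factor 1.25 (V_new/V_old).
Step 3:
                    M           E           J
  I            0.2334       7.648        3.76
  C          -0.03073     0.03073     0.02049
  E            0.2027       7.679       3.781
  solve Keq expr → x = 0.01024; check Q = 7.7700e+05

x = 0.01024 M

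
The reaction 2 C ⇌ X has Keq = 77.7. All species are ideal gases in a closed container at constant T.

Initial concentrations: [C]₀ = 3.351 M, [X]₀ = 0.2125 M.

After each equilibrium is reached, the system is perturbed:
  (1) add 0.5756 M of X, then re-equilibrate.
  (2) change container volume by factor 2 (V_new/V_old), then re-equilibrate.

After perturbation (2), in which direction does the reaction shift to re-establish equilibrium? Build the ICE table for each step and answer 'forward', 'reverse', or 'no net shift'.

Q₀ = 0.01892 vs Keq = 77.7 ⇒ Q<K, forward
Step 1:
                   C          X
  init         3.351     0.2125
  Δ           -3.198      1.599
  eq          0.1527      1.812
  solve Keq expr → x = 1.599; check Q = 77.7
Then add 0.5756 M of X.
Step 2:
                   C          X
  init        0.1527      2.387
  Δ          0.02218   -0.01109
  eq          0.1749      2.376
  solve Keq expr → x = -0.01109; check Q = 77.7
Then change container volume by factor 2 (V_new/V_old).
Step 3:
                   C          X
  init       0.08744      1.188
  Δ           0.0353   -0.01765
  eq          0.1227       1.17
  solve Keq expr → x = -0.01765; check Q = 77.7

Direction: reverse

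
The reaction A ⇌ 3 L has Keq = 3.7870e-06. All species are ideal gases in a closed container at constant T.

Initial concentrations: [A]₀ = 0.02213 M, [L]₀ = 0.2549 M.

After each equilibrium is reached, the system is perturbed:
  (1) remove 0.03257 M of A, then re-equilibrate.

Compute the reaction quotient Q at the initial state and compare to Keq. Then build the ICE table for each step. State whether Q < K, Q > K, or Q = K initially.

Q₀ = 0.7484 vs Keq = 3.7870e-06 ⇒ Q>K, reverse
Step 1:
                    A           L
  I           0.02213      0.2549
  C           0.08252     -0.2476
  E            0.1046    0.007345
  solve Keq expr → x = -0.08252; check Q = 3.7870e-06
Then remove 0.03257 M of A.
Step 2:
                    A           L
  I           0.07208    0.007345
  C        2.8332e-04 -8.4996e-04
  E           0.07236    0.006495
  solve Keq expr → x = -2.8332e-04; check Q = 3.7870e-06

Q₀ = 0.7484; Q > K (proceeds reverse)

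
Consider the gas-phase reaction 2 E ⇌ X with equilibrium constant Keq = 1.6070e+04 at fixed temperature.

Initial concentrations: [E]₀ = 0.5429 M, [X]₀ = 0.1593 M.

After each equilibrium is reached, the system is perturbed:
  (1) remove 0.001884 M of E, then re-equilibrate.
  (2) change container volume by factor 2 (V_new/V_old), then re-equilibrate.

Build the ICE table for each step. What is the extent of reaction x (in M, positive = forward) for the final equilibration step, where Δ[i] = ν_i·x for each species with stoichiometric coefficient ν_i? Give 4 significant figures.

Q₀ = 0.5405 vs Keq = 1.6070e+04 ⇒ Q<K, forward
Step 1:
                  E         X
  init       0.5429    0.1593
  Δ         -0.5377    0.2689
  eq       0.005162    0.4282
  solve Keq expr → x = 0.2689; check Q = 1.6070e+04
Then remove 0.001884 M of E.
Step 2:
                  E         X
  init     0.003278    0.4282
  Δ        0.001878 -9.3917e-04
  eq       0.005156    0.4272
  solve Keq expr → x = -9.3917e-04; check Q = 1.6070e+04
Then change container volume by factor 2 (V_new/V_old).
Step 3:
                  E         X
  init     0.002578    0.2136
  Δ        0.001063 -5.3166e-04
  eq       0.003641    0.2131
  solve Keq expr → x = -5.3166e-04; check Q = 1.6070e+04

x = -5.3166e-04 M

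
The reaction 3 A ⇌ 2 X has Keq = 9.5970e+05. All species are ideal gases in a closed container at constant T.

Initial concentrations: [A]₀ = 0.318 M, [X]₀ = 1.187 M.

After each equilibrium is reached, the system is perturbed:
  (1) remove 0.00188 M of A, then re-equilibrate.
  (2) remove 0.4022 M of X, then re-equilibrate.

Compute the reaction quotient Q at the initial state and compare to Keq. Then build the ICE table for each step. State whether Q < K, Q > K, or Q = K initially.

Q₀ = 43.81; Q < K (proceeds forward)

Q₀ = 43.81 vs Keq = 9.5970e+05 ⇒ Q<K, forward
Step 1:
                  A         X
  init        0.318     1.187
  Δ         -0.3054    0.2036
  eq        0.01263     1.391
  solve Keq expr → x = 0.1018; check Q = 9.5970e+05
Then remove 0.00188 M of A.
Step 2:
                  A         X
  init      0.01075     1.391
  Δ        0.001872 -0.001248
  eq        0.01262     1.389
  solve Keq expr → x = -6.2415e-04; check Q = 9.5970e+05
Then remove 0.4022 M of X.
Step 3:
                  A         X
  init      0.01262    0.9871
  Δ        -0.00256  0.001707
  eq        0.01006    0.9888
  solve Keq expr → x = 8.5347e-04; check Q = 9.5970e+05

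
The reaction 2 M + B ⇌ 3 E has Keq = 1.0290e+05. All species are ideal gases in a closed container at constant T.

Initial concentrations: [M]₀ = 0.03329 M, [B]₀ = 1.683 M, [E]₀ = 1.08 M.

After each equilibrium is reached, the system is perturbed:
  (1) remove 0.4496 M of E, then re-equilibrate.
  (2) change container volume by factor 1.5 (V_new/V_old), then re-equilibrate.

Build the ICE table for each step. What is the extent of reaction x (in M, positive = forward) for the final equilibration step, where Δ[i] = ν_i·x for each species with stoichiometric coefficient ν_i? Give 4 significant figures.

x = 0 M

Q₀ = 675.4 vs Keq = 1.0290e+05 ⇒ Q<K, forward
Step 1:
                   M          B          E
  Initial    0.03329      1.683       1.08
  Change    -0.03041    -0.0152    0.04561
  Equil     0.002883      1.668      1.126
  solve Keq expr → x = 0.0152; check Q = 1.0290e+05
Then remove 0.4496 M of E.
Step 2:
                   M          B          E
  Initial   0.002883      1.668      0.676
  Change   -0.001534 -7.6694e-04   0.002301
  Equil     0.001349      1.667     0.6783
  solve Keq expr → x = 7.6694e-04; check Q = 1.0290e+05
Then change container volume by factor 1.5 (V_new/V_old).
Step 3:
                   M          B          E
  Initial 8.9924e-04      1.111     0.4522
  Change           0          0          0
  Equil   8.9924e-04      1.111     0.4522
  solve Keq expr → x = 0; check Q = 1.0290e+05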